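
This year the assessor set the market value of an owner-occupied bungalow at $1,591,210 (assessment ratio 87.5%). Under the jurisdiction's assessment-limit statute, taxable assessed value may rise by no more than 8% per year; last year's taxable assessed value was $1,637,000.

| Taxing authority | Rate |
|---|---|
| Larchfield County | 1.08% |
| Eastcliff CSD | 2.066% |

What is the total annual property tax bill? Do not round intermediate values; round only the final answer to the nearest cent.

$43,802.03

Uncapped assessed value = $1,591,210 × 0.875 = $1,392,308.75
Cap limit = $1,637,000 × 1.08 = $1,767,960
Taxable assessed value = min($1,392,308.75, $1,767,960) = $1,392,308.75 (cap does not bind)
Larchfield County: $1,392,308.75 × 0.0108 = $15,036.9345
Eastcliff CSD: $1,392,308.75 × 0.02066 = $28,765.098775
Total = $43,802.033275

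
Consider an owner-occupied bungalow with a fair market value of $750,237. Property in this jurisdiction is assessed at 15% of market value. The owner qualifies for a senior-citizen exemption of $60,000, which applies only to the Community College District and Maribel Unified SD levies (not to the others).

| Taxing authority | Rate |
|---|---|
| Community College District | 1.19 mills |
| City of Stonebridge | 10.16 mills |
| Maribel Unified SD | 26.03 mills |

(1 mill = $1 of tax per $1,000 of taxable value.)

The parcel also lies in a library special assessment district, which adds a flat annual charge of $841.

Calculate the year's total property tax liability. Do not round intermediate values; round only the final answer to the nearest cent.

Assessed value = $750,237 × 0.15 = $112,535.55
Community College District: ($112,535.55 − $60,000) × 0.00119 = $52,535.55 × 0.00119 = $62.5173045
City of Stonebridge: $112,535.55 × 0.01016 = $1,143.361188
Maribel Unified SD: ($112,535.55 − $60,000) × 0.02603 = $52,535.55 × 0.02603 = $1,367.5003665
Levies subtotal = $2,573.378859
Total = $2,573.378859 + $841 = $3,414.378859

$3,414.38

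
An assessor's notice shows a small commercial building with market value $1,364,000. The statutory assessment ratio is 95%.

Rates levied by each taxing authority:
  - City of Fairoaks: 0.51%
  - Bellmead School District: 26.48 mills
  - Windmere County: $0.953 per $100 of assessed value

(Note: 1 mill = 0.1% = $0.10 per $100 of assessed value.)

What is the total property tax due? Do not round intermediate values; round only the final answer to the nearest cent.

Assessed value = $1,364,000 × 0.95 = $1,295,800
City of Fairoaks: $1,295,800 × 0.0051 = $6,608.58
Bellmead School District: $1,295,800 × 0.02648 = $34,312.784
Windmere County: $1,295,800 × 0.00953 = $12,348.974
Total = $53,270.338

$53,270.34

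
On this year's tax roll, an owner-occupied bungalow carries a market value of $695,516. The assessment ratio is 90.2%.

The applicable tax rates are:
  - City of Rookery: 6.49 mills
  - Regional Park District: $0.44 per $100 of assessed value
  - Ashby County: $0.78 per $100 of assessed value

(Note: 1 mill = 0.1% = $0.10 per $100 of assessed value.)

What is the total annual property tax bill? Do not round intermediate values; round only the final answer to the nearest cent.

$11,725.27

Assessed value = $695,516 × 0.902 = $627,355.432
City of Rookery: $627,355.432 × 0.00649 = $4,071.53675368
Regional Park District: $627,355.432 × 0.0044 = $2,760.3639008
Ashby County: $627,355.432 × 0.0078 = $4,893.3723696
Total = $11,725.27302408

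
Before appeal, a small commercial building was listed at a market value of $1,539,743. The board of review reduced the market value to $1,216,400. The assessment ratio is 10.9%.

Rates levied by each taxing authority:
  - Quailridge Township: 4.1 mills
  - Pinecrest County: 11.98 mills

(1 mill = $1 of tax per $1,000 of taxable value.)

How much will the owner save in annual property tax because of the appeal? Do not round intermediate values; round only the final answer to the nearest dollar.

Old assessed value = $1,539,743 × 0.109 = $167,831.987
New assessed value = $1,216,400 × 0.109 = $132,587.6
Combined rate = 0.0041 + 0.01198 = 0.01608
Old tax = $167,831.987 × 0.01608 = $2,698.73835096
New tax = $132,587.6 × 0.01608 = $2,132.008608
Reduction = $2,698.73835096 − $2,132.008608 = $566.72974296

$567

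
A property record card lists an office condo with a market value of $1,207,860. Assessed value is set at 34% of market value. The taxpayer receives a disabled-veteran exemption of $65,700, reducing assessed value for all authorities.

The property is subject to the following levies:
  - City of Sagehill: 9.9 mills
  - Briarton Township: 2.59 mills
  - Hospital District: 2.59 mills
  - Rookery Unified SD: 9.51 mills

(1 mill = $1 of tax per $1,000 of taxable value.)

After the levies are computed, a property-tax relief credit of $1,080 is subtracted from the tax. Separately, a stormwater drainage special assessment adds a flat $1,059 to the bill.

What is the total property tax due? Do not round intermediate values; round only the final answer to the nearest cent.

Assessed value = $1,207,860 × 0.34 = $410,672.4
Taxable value = $410,672.4 − $65,700 = $344,972.4
City of Sagehill: $344,972.4 × 0.0099 = $3,415.22676
Briarton Township: $344,972.4 × 0.00259 = $893.478516
Hospital District: $344,972.4 × 0.00259 = $893.478516
Rookery Unified SD: $344,972.4 × 0.00951 = $3,280.687524
Levies subtotal = $8,482.871316
After credit = $8,482.871316 − $1,080 = $7,402.871316
Total = $7,402.871316 + $1,059 = $8,461.871316

$8,461.87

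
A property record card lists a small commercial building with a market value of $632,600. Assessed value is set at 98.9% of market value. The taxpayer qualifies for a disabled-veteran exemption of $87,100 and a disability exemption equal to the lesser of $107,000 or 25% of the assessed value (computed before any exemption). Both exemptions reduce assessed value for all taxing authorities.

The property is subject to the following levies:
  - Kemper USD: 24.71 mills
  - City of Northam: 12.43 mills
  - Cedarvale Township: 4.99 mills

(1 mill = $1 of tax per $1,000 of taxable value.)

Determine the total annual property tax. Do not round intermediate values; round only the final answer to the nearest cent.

$18,180.84

Assessed value = $632,600 × 0.989 = $625,641.4
Disability exemption = min($107,000, 25% × $625,641.4) = min($107,000, $156,410.35) = $107,000 (dollar cap binds)
Taxable value = $625,641.4 − $87,100 − $107,000 = $431,541.4
Kemper USD: $431,541.4 × 0.02471 = $10,663.387994
City of Northam: $431,541.4 × 0.01243 = $5,364.059602
Cedarvale Township: $431,541.4 × 0.00499 = $2,153.391586
Total = $18,180.839182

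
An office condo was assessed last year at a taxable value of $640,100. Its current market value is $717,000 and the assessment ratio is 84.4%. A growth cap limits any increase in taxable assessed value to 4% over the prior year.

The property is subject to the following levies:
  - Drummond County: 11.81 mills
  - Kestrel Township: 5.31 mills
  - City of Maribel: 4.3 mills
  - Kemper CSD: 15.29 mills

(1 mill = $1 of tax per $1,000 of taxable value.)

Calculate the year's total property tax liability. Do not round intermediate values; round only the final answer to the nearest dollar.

$22,215

Uncapped assessed value = $717,000 × 0.844 = $605,148
Cap limit = $640,100 × 1.04 = $665,704
Taxable assessed value = min($605,148, $665,704) = $605,148 (cap does not bind)
Drummond County: $605,148 × 0.01181 = $7,146.79788
Kestrel Township: $605,148 × 0.00531 = $3,213.33588
City of Maribel: $605,148 × 0.0043 = $2,602.1364
Kemper CSD: $605,148 × 0.01529 = $9,252.71292
Total = $22,214.98308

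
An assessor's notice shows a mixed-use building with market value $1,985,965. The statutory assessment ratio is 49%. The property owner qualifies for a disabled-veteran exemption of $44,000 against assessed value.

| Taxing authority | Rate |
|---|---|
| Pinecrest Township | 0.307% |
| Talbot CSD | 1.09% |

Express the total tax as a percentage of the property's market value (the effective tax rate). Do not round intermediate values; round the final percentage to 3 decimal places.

Assessed value = $1,985,965 × 0.49 = $973,122.85
Taxable value = $973,122.85 − $44,000 = $929,122.85
Pinecrest Township: $929,122.85 × 0.00307 = $2,852.4071495
Talbot CSD: $929,122.85 × 0.0109 = $10,127.439065
Total tax = $12,979.8462145
Effective rate = $12,979.8462145 ÷ $1,985,965 = 0.654% of market value

0.654%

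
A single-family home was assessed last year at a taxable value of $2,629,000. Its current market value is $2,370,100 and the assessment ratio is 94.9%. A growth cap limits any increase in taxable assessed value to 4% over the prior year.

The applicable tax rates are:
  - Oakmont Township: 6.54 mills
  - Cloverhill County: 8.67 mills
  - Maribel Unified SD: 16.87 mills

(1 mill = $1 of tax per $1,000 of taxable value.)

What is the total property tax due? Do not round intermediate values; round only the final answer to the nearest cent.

$72,155.13

Uncapped assessed value = $2,370,100 × 0.949 = $2,249,224.9
Cap limit = $2,629,000 × 1.04 = $2,734,160
Taxable assessed value = min($2,249,224.9, $2,734,160) = $2,249,224.9 (cap does not bind)
Oakmont Township: $2,249,224.9 × 0.00654 = $14,709.930846
Cloverhill County: $2,249,224.9 × 0.00867 = $19,500.779883
Maribel Unified SD: $2,249,224.9 × 0.01687 = $37,944.424063
Total = $72,155.134792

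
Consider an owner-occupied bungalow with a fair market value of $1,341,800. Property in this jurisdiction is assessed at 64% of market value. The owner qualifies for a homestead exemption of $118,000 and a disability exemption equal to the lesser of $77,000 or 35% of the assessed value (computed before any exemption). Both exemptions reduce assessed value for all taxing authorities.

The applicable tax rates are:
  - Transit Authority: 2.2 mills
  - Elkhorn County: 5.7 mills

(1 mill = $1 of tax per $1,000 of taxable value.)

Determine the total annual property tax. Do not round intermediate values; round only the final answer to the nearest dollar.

Assessed value = $1,341,800 × 0.64 = $858,752
Disability exemption = min($77,000, 35% × $858,752) = min($77,000, $300,563.2) = $77,000 (dollar cap binds)
Taxable value = $858,752 − $118,000 − $77,000 = $663,752
Transit Authority: $663,752 × 0.0022 = $1,460.2544
Elkhorn County: $663,752 × 0.0057 = $3,783.3864
Total = $5,243.6408

$5,244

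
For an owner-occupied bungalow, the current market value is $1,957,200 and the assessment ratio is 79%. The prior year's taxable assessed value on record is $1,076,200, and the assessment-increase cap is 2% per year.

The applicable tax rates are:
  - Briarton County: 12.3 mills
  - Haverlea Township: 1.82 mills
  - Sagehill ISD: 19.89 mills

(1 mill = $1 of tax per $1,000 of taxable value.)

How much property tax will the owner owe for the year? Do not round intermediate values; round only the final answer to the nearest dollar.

$37,334

Uncapped assessed value = $1,957,200 × 0.79 = $1,546,188
Cap limit = $1,076,200 × 1.02 = $1,097,724
Taxable assessed value = min($1,546,188, $1,097,724) = $1,097,724 (cap binds)
Briarton County: $1,097,724 × 0.0123 = $13,502.0052
Haverlea Township: $1,097,724 × 0.00182 = $1,997.85768
Sagehill ISD: $1,097,724 × 0.01989 = $21,833.73036
Total = $37,333.59324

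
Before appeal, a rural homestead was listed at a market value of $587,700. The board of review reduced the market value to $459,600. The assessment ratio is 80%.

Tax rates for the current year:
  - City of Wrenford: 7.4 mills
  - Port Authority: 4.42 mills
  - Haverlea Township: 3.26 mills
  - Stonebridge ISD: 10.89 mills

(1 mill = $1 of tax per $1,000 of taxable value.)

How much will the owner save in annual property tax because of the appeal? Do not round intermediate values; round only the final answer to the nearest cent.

$2,661.41

Old assessed value = $587,700 × 0.8 = $470,160
New assessed value = $459,600 × 0.8 = $367,680
Combined rate = 0.0074 + 0.00442 + 0.00326 + 0.01089 = 0.02597
Old tax = $470,160 × 0.02597 = $12,210.0552
New tax = $367,680 × 0.02597 = $9,548.6496
Reduction = $12,210.0552 − $9,548.6496 = $2,661.4056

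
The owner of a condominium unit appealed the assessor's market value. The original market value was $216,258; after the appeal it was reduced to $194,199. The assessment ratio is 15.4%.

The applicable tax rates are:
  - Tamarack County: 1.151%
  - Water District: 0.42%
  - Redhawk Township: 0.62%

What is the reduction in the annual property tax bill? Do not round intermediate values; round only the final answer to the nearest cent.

$74.43

Old assessed value = $216,258 × 0.154 = $33,303.732
New assessed value = $194,199 × 0.154 = $29,906.646
Combined rate = 0.01151 + 0.0042 + 0.0062 = 0.02191
Old tax = $33,303.732 × 0.02191 = $729.68476812
New tax = $29,906.646 × 0.02191 = $655.25461386
Reduction = $729.68476812 − $655.25461386 = $74.43015426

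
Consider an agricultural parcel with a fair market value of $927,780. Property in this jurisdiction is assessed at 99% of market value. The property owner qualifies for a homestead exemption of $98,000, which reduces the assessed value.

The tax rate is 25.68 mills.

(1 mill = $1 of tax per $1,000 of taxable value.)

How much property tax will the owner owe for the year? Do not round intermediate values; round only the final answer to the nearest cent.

$21,070.50

Assessed value = $927,780 × 0.99 = $918,502.2
Taxable value = $918,502.2 − $98,000 = $820,502.2
Tax = $820,502.2 × 0.02568 = $21,070.496496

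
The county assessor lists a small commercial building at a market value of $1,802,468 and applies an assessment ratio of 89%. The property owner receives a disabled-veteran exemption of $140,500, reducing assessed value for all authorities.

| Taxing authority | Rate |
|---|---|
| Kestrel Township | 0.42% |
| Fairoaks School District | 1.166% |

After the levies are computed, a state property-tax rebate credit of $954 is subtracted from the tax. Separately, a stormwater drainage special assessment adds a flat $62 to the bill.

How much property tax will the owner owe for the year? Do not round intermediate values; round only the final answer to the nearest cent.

$22,322.23

Assessed value = $1,802,468 × 0.89 = $1,604,196.52
Taxable value = $1,604,196.52 − $140,500 = $1,463,696.52
Kestrel Township: $1,463,696.52 × 0.0042 = $6,147.525384
Fairoaks School District: $1,463,696.52 × 0.01166 = $17,066.7014232
Levies subtotal = $23,214.2268072
After credit = $23,214.2268072 − $954 = $22,260.2268072
Total = $22,260.2268072 + $62 = $22,322.2268072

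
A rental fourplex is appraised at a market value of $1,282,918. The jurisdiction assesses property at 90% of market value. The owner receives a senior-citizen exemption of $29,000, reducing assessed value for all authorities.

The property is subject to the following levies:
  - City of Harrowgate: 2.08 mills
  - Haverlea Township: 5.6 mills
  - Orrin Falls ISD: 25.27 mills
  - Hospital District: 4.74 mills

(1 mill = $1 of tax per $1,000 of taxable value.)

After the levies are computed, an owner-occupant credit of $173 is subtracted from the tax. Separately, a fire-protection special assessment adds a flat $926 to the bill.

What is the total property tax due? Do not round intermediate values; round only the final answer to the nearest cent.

Assessed value = $1,282,918 × 0.9 = $1,154,626.2
Taxable value = $1,154,626.2 − $29,000 = $1,125,626.2
City of Harrowgate: $1,125,626.2 × 0.00208 = $2,341.302496
Haverlea Township: $1,125,626.2 × 0.0056 = $6,303.50672
Orrin Falls ISD: $1,125,626.2 × 0.02527 = $28,444.574074
Hospital District: $1,125,626.2 × 0.00474 = $5,335.468188
Levies subtotal = $42,424.851478
After credit = $42,424.851478 − $173 = $42,251.851478
Total = $42,251.851478 + $926 = $43,177.851478

$43,177.85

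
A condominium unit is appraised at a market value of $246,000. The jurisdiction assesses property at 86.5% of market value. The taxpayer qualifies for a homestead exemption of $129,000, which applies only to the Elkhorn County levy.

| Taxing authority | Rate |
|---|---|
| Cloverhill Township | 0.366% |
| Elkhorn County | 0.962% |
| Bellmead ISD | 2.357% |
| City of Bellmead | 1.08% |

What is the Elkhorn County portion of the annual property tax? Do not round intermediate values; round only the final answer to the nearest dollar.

Assessed value = $246,000 × 0.865 = $212,790
Elkhorn County taxable value = $212,790 − $129,000 = $83,790
Elkhorn County levy = $83,790 × 0.00962 = $806.0598

$806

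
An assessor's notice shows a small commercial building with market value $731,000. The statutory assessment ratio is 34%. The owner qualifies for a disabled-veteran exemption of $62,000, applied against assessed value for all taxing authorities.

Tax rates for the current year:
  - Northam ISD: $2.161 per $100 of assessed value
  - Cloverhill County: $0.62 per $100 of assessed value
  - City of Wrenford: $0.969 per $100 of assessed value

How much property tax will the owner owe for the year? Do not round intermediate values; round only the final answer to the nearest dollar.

$6,995

Assessed value = $731,000 × 0.34 = $248,540
Taxable value = $248,540 − $62,000 = $186,540
Northam ISD: $186,540 × 0.02161 = $4,031.1294
Cloverhill County: $186,540 × 0.0062 = $1,156.548
City of Wrenford: $186,540 × 0.00969 = $1,807.5726
Total = $4,031.1294 + $1,156.548 + $1,807.5726 = $6,995.25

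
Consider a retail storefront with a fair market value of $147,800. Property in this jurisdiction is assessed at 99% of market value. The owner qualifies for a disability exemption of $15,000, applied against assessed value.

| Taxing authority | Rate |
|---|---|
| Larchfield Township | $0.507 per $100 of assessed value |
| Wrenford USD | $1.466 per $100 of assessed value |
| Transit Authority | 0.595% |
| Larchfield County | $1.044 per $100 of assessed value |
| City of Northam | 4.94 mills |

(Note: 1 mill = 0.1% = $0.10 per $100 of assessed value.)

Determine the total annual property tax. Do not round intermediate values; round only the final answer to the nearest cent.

Assessed value = $147,800 × 0.99 = $146,322
Taxable value = $146,322 − $15,000 = $131,322
Larchfield Township: $131,322 × 0.00507 = $665.80254
Wrenford USD: $131,322 × 0.01466 = $1,925.18052
Transit Authority: $131,322 × 0.00595 = $781.3659
Larchfield County: $131,322 × 0.01044 = $1,371.00168
City of Northam: $131,322 × 0.00494 = $648.73068
Total = $5,392.08132

$5,392.08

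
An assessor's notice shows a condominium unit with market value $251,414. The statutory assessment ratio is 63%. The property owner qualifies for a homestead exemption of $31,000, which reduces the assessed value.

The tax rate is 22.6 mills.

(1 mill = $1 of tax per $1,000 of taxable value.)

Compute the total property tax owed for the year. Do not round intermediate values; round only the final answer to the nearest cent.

Assessed value = $251,414 × 0.63 = $158,390.82
Taxable value = $158,390.82 − $31,000 = $127,390.82
Tax = $127,390.82 × 0.0226 = $2,879.032532

$2,879.03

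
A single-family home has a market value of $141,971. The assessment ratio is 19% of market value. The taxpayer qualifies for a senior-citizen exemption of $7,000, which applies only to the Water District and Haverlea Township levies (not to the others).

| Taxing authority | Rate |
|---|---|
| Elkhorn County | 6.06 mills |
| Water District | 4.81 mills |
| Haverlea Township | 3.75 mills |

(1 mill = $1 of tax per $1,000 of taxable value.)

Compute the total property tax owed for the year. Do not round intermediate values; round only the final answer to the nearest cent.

$334.45

Assessed value = $141,971 × 0.19 = $26,974.49
Elkhorn County: $26,974.49 × 0.00606 = $163.4654094
Water District: ($26,974.49 − $7,000) × 0.00481 = $19,974.49 × 0.00481 = $96.0772969
Haverlea Township: ($26,974.49 − $7,000) × 0.00375 = $19,974.49 × 0.00375 = $74.9043375
Total = $334.4470438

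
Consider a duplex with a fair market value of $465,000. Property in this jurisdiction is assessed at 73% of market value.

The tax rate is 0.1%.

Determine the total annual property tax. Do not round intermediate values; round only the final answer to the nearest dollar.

$339

Assessed value = $465,000 × 0.73 = $339,450
Tax = $339,450 × 0.001 = $339.45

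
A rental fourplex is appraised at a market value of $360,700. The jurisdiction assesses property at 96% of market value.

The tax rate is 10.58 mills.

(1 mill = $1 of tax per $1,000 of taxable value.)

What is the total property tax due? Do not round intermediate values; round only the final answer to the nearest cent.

Assessed value = $360,700 × 0.96 = $346,272
Tax = $346,272 × 0.01058 = $3,663.55776

$3,663.56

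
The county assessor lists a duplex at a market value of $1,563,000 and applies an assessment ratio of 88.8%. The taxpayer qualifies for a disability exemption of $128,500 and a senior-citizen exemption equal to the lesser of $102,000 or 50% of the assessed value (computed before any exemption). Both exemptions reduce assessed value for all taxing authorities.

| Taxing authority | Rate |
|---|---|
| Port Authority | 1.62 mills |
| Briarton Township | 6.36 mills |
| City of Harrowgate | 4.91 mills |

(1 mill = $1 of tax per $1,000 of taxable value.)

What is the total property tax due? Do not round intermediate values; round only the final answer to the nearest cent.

Assessed value = $1,563,000 × 0.888 = $1,387,944
Senior-citizen exemption = min($102,000, 50% × $1,387,944) = min($102,000, $693,972) = $102,000 (dollar cap binds)
Taxable value = $1,387,944 − $128,500 − $102,000 = $1,157,444
Port Authority: $1,157,444 × 0.00162 = $1,875.05928
Briarton Township: $1,157,444 × 0.00636 = $7,361.34384
City of Harrowgate: $1,157,444 × 0.00491 = $5,683.05004
Total = $14,919.45316

$14,919.45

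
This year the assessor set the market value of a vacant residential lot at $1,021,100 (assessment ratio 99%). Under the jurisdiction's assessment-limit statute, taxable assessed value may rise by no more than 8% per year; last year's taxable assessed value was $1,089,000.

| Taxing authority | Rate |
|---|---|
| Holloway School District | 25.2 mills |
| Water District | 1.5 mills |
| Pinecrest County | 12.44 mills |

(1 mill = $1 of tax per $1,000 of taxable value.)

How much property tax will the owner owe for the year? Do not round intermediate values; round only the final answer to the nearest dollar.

Uncapped assessed value = $1,021,100 × 0.99 = $1,010,889
Cap limit = $1,089,000 × 1.08 = $1,176,120
Taxable assessed value = min($1,010,889, $1,176,120) = $1,010,889 (cap does not bind)
Holloway School District: $1,010,889 × 0.0252 = $25,474.4028
Water District: $1,010,889 × 0.0015 = $1,516.3335
Pinecrest County: $1,010,889 × 0.01244 = $12,575.45916
Total = $39,566.19546

$39,566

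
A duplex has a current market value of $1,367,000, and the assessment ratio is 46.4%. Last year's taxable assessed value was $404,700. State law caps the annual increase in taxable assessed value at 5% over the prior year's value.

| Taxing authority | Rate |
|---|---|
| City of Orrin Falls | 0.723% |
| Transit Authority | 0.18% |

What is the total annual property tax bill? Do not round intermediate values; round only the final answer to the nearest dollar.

Uncapped assessed value = $1,367,000 × 0.464 = $634,288
Cap limit = $404,700 × 1.05 = $424,935
Taxable assessed value = min($634,288, $424,935) = $424,935 (cap binds)
City of Orrin Falls: $424,935 × 0.00723 = $3,072.28005
Transit Authority: $424,935 × 0.0018 = $764.883
Total = $3,837.16305

$3,837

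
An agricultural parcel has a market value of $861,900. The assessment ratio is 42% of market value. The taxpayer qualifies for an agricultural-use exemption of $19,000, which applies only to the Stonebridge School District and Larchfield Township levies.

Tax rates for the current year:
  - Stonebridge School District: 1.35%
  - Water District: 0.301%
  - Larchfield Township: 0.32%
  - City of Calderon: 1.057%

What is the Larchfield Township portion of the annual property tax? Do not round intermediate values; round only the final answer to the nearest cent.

$1,097.59

Assessed value = $861,900 × 0.42 = $361,998
Larchfield Township taxable value = $361,998 − $19,000 = $342,998
Larchfield Township levy = $342,998 × 0.0032 = $1,097.5936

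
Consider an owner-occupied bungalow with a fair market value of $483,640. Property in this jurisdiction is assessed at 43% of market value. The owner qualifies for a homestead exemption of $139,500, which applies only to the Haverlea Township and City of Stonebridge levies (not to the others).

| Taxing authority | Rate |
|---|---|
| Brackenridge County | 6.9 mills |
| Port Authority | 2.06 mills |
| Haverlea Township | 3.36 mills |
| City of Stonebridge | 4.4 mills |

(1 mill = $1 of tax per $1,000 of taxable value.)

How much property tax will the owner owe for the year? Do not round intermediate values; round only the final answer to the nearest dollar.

Assessed value = $483,640 × 0.43 = $207,965.2
Brackenridge County: $207,965.2 × 0.0069 = $1,434.95988
Port Authority: $207,965.2 × 0.00206 = $428.408312
Haverlea Township: ($207,965.2 − $139,500) × 0.00336 = $68,465.2 × 0.00336 = $230.043072
City of Stonebridge: ($207,965.2 − $139,500) × 0.0044 = $68,465.2 × 0.0044 = $301.24688
Total = $2,394.658144

$2,395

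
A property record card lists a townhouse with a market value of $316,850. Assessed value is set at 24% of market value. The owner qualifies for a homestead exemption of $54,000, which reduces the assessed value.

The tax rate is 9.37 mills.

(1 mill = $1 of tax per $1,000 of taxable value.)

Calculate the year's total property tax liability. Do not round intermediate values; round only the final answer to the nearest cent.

Assessed value = $316,850 × 0.24 = $76,044
Taxable value = $76,044 − $54,000 = $22,044
Tax = $22,044 × 0.00937 = $206.55228

$206.55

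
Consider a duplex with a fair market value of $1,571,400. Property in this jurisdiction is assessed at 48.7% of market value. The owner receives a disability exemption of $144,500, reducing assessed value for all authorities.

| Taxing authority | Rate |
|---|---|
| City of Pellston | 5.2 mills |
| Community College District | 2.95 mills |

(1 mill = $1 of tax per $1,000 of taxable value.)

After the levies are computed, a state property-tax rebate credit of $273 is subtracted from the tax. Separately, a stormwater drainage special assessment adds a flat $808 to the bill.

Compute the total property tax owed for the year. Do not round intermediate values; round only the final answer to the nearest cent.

Assessed value = $1,571,400 × 0.487 = $765,271.8
Taxable value = $765,271.8 − $144,500 = $620,771.8
City of Pellston: $620,771.8 × 0.0052 = $3,228.01336
Community College District: $620,771.8 × 0.00295 = $1,831.27681
Levies subtotal = $5,059.29017
After credit = $5,059.29017 − $273 = $4,786.29017
Total = $4,786.29017 + $808 = $5,594.29017

$5,594.29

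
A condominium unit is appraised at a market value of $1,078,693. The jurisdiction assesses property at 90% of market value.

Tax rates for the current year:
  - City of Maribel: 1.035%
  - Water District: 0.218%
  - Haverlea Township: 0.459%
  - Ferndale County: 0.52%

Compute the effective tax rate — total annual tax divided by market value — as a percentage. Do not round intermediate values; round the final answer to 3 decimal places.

2.009%

Assessed value = $1,078,693 × 0.9 = $970,823.7
City of Maribel: $970,823.7 × 0.01035 = $10,048.025295
Water District: $970,823.7 × 0.00218 = $2,116.395666
Haverlea Township: $970,823.7 × 0.00459 = $4,456.080783
Ferndale County: $970,823.7 × 0.0052 = $5,048.28324
Total tax = $21,668.784984
Effective rate = $21,668.784984 ÷ $1,078,693 = 2.009% of market value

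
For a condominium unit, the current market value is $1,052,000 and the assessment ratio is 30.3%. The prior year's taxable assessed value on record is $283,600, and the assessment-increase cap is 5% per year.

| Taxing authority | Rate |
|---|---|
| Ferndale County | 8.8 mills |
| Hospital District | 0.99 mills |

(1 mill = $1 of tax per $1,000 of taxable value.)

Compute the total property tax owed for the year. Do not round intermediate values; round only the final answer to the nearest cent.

Uncapped assessed value = $1,052,000 × 0.303 = $318,756
Cap limit = $283,600 × 1.05 = $297,780
Taxable assessed value = min($318,756, $297,780) = $297,780 (cap binds)
Ferndale County: $297,780 × 0.0088 = $2,620.464
Hospital District: $297,780 × 0.00099 = $294.8022
Total = $2,915.2662

$2,915.27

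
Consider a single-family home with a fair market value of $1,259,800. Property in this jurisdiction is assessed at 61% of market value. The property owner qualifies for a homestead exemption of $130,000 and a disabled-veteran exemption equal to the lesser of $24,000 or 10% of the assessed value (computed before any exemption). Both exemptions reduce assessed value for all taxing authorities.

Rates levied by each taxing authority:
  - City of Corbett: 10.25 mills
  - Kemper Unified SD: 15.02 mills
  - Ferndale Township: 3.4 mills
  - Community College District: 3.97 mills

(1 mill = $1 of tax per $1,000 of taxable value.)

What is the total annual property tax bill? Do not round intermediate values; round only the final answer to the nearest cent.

$20,056.56

Assessed value = $1,259,800 × 0.61 = $768,478
Disabled-veteran exemption = min($24,000, 10% × $768,478) = min($24,000, $76,847.8) = $24,000 (dollar cap binds)
Taxable value = $768,478 − $130,000 − $24,000 = $614,478
City of Corbett: $614,478 × 0.01025 = $6,298.3995
Kemper Unified SD: $614,478 × 0.01502 = $9,229.45956
Ferndale Township: $614,478 × 0.0034 = $2,089.2252
Community College District: $614,478 × 0.00397 = $2,439.47766
Total = $20,056.56192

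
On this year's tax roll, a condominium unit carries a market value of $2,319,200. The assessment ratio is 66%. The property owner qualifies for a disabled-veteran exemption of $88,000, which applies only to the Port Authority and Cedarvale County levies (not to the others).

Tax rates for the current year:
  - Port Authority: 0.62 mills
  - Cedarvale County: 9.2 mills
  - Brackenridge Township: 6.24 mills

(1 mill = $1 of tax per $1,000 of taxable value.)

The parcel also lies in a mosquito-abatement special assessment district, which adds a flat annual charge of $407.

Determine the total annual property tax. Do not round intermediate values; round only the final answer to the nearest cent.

$24,125.43

Assessed value = $2,319,200 × 0.66 = $1,530,672
Port Authority: ($1,530,672 − $88,000) × 0.00062 = $1,442,672 × 0.00062 = $894.45664
Cedarvale County: ($1,530,672 − $88,000) × 0.0092 = $1,442,672 × 0.0092 = $13,272.5824
Brackenridge Township: $1,530,672 × 0.00624 = $9,551.39328
Levies subtotal = $23,718.43232
Total = $23,718.43232 + $407 = $24,125.43232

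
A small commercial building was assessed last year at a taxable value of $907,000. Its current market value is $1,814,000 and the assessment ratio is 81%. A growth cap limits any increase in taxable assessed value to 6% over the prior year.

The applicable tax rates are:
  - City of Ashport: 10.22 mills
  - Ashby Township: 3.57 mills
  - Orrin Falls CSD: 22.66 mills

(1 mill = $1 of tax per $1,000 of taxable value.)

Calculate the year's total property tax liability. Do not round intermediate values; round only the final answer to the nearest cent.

Uncapped assessed value = $1,814,000 × 0.81 = $1,469,340
Cap limit = $907,000 × 1.06 = $961,420
Taxable assessed value = min($1,469,340, $961,420) = $961,420 (cap binds)
City of Ashport: $961,420 × 0.01022 = $9,825.7124
Ashby Township: $961,420 × 0.00357 = $3,432.2694
Orrin Falls CSD: $961,420 × 0.02266 = $21,785.7772
Total = $35,043.759

$35,043.76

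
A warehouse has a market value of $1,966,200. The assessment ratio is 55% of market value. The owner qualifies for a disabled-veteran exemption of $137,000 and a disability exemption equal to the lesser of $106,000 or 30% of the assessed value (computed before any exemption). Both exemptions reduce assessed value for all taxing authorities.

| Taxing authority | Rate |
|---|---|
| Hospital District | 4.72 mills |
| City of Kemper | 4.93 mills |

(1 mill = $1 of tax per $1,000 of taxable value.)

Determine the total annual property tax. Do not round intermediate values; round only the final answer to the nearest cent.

$8,090.66

Assessed value = $1,966,200 × 0.55 = $1,081,410
Disability exemption = min($106,000, 30% × $1,081,410) = min($106,000, $324,423) = $106,000 (dollar cap binds)
Taxable value = $1,081,410 − $137,000 − $106,000 = $838,410
Hospital District: $838,410 × 0.00472 = $3,957.2952
City of Kemper: $838,410 × 0.00493 = $4,133.3613
Total = $8,090.6565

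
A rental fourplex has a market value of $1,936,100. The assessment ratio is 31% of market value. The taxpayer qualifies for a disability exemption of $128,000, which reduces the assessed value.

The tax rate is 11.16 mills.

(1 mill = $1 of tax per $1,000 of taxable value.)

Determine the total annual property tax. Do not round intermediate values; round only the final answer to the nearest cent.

$5,269.65

Assessed value = $1,936,100 × 0.31 = $600,191
Taxable value = $600,191 − $128,000 = $472,191
Tax = $472,191 × 0.01116 = $5,269.65156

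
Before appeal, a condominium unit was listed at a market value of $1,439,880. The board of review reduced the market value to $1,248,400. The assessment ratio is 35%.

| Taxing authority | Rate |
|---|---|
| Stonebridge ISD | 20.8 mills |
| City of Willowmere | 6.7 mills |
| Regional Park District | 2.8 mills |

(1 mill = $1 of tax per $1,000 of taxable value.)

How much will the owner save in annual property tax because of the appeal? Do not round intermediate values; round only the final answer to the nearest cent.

Old assessed value = $1,439,880 × 0.35 = $503,958
New assessed value = $1,248,400 × 0.35 = $436,940
Combined rate = 0.0208 + 0.0067 + 0.0028 = 0.0303
Old tax = $503,958 × 0.0303 = $15,269.9274
New tax = $436,940 × 0.0303 = $13,239.282
Reduction = $15,269.9274 − $13,239.282 = $2,030.6454

$2,030.65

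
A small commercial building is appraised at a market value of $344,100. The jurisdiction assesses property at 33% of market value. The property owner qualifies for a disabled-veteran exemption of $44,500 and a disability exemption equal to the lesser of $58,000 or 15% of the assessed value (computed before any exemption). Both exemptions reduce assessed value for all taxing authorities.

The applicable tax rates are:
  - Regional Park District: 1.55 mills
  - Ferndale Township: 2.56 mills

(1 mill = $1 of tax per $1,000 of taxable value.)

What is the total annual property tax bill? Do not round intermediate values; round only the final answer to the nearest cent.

$213.80

Assessed value = $344,100 × 0.33 = $113,553
Disability exemption = min($58,000, 15% × $113,553) = min($58,000, $17,032.95) = $17,032.95 (percentage binds)
Taxable value = $113,553 − $44,500 − $17,032.95 = $52,020.05
Regional Park District: $52,020.05 × 0.00155 = $80.6310775
Ferndale Township: $52,020.05 × 0.00256 = $133.171328
Total = $213.8024055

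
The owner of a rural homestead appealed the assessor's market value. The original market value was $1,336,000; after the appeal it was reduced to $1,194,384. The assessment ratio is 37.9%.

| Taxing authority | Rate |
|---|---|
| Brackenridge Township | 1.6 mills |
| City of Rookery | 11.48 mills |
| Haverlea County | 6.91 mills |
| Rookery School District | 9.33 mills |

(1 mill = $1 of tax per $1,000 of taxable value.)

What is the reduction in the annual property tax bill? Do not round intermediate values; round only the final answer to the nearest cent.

Old assessed value = $1,336,000 × 0.379 = $506,344
New assessed value = $1,194,384 × 0.379 = $452,671.536
Combined rate = 0.0016 + 0.01148 + 0.00691 + 0.00933 = 0.02932
Old tax = $506,344 × 0.02932 = $14,846.00608
New tax = $452,671.536 × 0.02932 = $13,272.32943552
Reduction = $14,846.00608 − $13,272.32943552 = $1,573.67664448

$1,573.68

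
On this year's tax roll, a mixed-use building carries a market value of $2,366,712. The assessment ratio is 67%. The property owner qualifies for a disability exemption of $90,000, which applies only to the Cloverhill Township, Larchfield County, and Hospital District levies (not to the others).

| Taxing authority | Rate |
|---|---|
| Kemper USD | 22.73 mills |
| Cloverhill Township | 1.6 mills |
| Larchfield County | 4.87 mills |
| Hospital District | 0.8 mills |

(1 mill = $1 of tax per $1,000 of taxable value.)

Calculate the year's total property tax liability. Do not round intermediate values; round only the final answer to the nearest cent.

$46,916.61

Assessed value = $2,366,712 × 0.67 = $1,585,697.04
Kemper USD: $1,585,697.04 × 0.02273 = $36,042.8937192
Cloverhill Township: ($1,585,697.04 − $90,000) × 0.0016 = $1,495,697.04 × 0.0016 = $2,393.115264
Larchfield County: ($1,585,697.04 − $90,000) × 0.00487 = $1,495,697.04 × 0.00487 = $7,284.0445848
Hospital District: ($1,585,697.04 − $90,000) × 0.0008 = $1,495,697.04 × 0.0008 = $1,196.557632
Total = $46,916.6112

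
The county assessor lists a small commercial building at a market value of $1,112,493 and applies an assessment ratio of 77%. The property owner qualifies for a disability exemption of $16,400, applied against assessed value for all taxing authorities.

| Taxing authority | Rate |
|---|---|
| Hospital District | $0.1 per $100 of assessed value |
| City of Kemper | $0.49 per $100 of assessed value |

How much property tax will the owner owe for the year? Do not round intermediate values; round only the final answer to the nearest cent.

$4,957.30

Assessed value = $1,112,493 × 0.77 = $856,619.61
Taxable value = $856,619.61 − $16,400 = $840,219.61
Hospital District: $840,219.61 × 0.001 = $840.21961
City of Kemper: $840,219.61 × 0.0049 = $4,117.076089
Total = $840.21961 + $4,117.076089 = $4,957.295699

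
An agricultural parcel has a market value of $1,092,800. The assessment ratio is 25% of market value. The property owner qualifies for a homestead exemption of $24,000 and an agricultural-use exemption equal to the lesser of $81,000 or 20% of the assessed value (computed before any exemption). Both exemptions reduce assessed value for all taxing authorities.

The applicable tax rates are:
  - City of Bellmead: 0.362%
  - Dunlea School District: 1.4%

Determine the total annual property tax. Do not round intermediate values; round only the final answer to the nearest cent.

$3,428.15

Assessed value = $1,092,800 × 0.25 = $273,200
Agricultural-use exemption = min($81,000, 20% × $273,200) = min($81,000, $54,640) = $54,640 (percentage binds)
Taxable value = $273,200 − $24,000 − $54,640 = $194,560
City of Bellmead: $194,560 × 0.00362 = $704.3072
Dunlea School District: $194,560 × 0.014 = $2,723.84
Total = $3,428.1472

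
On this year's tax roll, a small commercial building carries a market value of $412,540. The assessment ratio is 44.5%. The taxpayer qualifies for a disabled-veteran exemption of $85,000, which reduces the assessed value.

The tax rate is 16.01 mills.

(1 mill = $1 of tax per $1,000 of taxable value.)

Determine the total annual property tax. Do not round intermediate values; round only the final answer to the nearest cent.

Assessed value = $412,540 × 0.445 = $183,580.3
Taxable value = $183,580.3 − $85,000 = $98,580.3
Tax = $98,580.3 × 0.01601 = $1,578.270603

$1,578.27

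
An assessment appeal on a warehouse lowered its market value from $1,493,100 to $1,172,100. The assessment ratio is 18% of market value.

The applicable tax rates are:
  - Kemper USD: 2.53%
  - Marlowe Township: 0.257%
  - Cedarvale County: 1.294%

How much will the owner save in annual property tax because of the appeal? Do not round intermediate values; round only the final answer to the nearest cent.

$2,358.00

Old assessed value = $1,493,100 × 0.18 = $268,758
New assessed value = $1,172,100 × 0.18 = $210,978
Combined rate = 0.0253 + 0.00257 + 0.01294 = 0.04081
Old tax = $268,758 × 0.04081 = $10,968.01398
New tax = $210,978 × 0.04081 = $8,610.01218
Reduction = $10,968.01398 − $8,610.01218 = $2,358.0018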